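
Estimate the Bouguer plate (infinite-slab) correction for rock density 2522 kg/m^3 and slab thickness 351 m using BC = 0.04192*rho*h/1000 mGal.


BC = 0.04192 * rho * h / 1000
= 0.04192 * 2522 * 351 / 1000
= 37.1085 mGal

37.1085


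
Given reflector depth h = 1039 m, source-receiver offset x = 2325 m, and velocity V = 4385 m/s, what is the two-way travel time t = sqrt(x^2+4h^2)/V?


x^2 + 4h^2 = 2325^2 + 4*1039^2 = 5405625 + 4318084 = 9723709
sqrt(9723709) = 3118.2862
t = 3118.2862 / 4385 = 0.7111 s

0.7111


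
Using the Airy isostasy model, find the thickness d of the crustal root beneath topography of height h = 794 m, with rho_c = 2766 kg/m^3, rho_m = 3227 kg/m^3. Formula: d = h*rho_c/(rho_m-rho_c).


rho_m - rho_c = 3227 - 2766 = 461
d = 794 * 2766 / 461
= 2196204 / 461
= 4764.0 m

4764.0


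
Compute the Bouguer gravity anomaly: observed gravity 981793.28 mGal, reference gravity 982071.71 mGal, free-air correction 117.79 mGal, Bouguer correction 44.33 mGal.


BA = g_obs - g_ref + FAC - BC
= 981793.28 - 982071.71 + 117.79 - 44.33
= -204.97 mGal

-204.97


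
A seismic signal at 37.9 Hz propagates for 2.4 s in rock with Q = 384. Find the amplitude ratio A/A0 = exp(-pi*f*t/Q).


pi*f*t/Q = pi*37.9*2.4/384 = 0.744165
A/A0 = exp(-0.744165) = 0.475131

0.475131


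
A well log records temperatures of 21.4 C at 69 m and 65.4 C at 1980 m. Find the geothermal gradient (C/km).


dT = 65.4 - 21.4 = 44.0 C
dz = 1980 - 69 = 1911 m
gradient = dT/dz * 1000 = 44.0/1911 * 1000 = 23.0246 C/km

23.0246


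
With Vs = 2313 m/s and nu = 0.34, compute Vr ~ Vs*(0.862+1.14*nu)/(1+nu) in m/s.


Numerator factor = 0.862 + 1.14*0.34 = 1.2496
Denominator = 1 + 0.34 = 1.34
Vr = 2313 * 1.2496 / 1.34 = 2156.96 m/s

2156.96


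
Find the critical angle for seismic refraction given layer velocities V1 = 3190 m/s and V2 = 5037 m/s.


V1/V2 = 3190/5037 = 0.633313
theta_c = arcsin(0.633313) = 39.295 degrees

39.295


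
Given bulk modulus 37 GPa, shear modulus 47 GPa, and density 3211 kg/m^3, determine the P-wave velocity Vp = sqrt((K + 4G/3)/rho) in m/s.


First compute the effective modulus:
K + 4G/3 = 37e9 + 4*47e9/3 = 99666666666.67 Pa
Then divide by density:
99666666666.67 / 3211 = 31039136.3023 Pa/(kg/m^3)
Take the square root:
Vp = sqrt(31039136.3023) = 5571.28 m/s

5571.28


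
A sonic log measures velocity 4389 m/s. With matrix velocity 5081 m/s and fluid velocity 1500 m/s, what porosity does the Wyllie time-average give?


1/V - 1/Vm = 1/4389 - 1/5081 = 3.103e-05
1/Vf - 1/Vm = 1/1500 - 1/5081 = 0.00046986
phi = 3.103e-05 / 0.00046986 = 0.066

0.066


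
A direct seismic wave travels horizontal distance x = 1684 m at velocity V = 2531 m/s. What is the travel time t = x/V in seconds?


t = x / V
= 1684 / 2531
= 0.6653 s

0.6653


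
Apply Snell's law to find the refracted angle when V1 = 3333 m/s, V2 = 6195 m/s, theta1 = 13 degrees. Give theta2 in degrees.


sin(theta1) = sin(13 deg) = 0.224951
sin(theta2) = V2/V1 * sin(theta1) = 6195/3333 * 0.224951 = 0.418113
theta2 = arcsin(0.418113) = 24.7155 degrees

24.7155


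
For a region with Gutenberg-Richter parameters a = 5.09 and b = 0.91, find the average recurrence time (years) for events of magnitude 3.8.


log10(N) = 5.09 - 0.91*3.8 = 1.632
N = 10^1.632 = 42.854852
T = 1/N = 1/42.854852 = 0.0233 years

0.0233


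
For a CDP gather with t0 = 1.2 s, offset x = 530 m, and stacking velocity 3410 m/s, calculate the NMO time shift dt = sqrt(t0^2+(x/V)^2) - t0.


x/Vnmo = 530/3410 = 0.155425
(x/Vnmo)^2 = 0.024157
t0^2 = 1.44
sqrt(1.44 + 0.024157) = 1.210024
dt = 1.210024 - 1.2 = 0.010024

0.010024


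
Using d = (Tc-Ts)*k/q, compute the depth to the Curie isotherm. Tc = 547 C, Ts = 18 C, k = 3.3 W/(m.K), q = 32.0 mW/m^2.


T_Curie - T_surf = 547 - 18 = 529 C
Convert q to W/m^2: 32.0 mW/m^2 = 0.032 W/m^2
d = 529 * 3.3 / 0.032 = 54553.12 m

54553.12


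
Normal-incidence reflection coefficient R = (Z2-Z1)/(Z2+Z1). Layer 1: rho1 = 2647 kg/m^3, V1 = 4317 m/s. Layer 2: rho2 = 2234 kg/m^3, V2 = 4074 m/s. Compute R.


Z1 = 2647 * 4317 = 11427099
Z2 = 2234 * 4074 = 9101316
R = (9101316 - 11427099) / (9101316 + 11427099) = -2325783 / 20528415 = -0.1133

-0.1133


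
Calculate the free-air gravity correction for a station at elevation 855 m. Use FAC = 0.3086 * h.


FAC = 0.3086 * h
= 0.3086 * 855
= 263.853 mGal

263.853


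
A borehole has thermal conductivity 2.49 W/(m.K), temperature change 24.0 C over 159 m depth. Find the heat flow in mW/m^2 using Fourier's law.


q = k * dT / dz * 1000
= 2.49 * 24.0 / 159 * 1000
= 0.375849 * 1000
= 375.8491 mW/m^2

375.8491


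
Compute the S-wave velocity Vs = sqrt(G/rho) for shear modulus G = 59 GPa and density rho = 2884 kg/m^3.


Convert G to Pa: G = 59e9 Pa
Compute G/rho = 59e9 / 2884 = 20457697.6422
Vs = sqrt(20457697.6422) = 4523.02 m/s

4523.02


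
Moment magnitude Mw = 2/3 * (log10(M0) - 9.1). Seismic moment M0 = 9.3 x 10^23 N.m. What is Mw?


log10(M0) = log10(9.3 x 10^23) = 23.9685
Mw = 2/3 * (23.9685 - 9.1)
= 2/3 * 14.8685
= 9.91

9.91


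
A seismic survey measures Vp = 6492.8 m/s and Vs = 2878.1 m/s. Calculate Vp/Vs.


Vp/Vs = 6492.8 / 2878.1
= 2.2559

2.2559


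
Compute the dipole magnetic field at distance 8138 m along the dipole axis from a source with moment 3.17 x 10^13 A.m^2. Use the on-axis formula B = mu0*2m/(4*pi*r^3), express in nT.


m = 3.17 x 10^13 = 31700000000000 A.m^2
2m = 63400000000000 A.m^2
r^3 = 8138^3 = 538955684072
B = (4pi*10^-7) * 63400000000000 / (4*pi * 538955684072) * 1e9
= 79670789.695037 / 6772716870764.23 * 1e9
= 11763.4904 nT

11763.4904


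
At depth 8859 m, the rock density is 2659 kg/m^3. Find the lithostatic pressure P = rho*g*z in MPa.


P = rho * g * z / 1e6
= 2659 * 9.81 * 8859 / 1e6
= 231085154.61 / 1e6
= 231.0852 MPa

231.0852


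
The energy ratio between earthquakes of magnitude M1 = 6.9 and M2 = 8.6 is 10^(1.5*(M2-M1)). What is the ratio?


M2 - M1 = 8.6 - 6.9 = 1.7
1.5 * 1.7 = 2.55
ratio = 10^2.55 = 354.81

354.81


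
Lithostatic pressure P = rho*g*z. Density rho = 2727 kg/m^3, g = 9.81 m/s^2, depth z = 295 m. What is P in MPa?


P = rho * g * z / 1e6
= 2727 * 9.81 * 295 / 1e6
= 7891801.65 / 1e6
= 7.8918 MPa

7.8918


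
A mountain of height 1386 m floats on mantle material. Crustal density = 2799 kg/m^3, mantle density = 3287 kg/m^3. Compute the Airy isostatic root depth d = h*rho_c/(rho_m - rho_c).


rho_m - rho_c = 3287 - 2799 = 488
d = 1386 * 2799 / 488
= 3879414 / 488
= 7949.62 m

7949.62


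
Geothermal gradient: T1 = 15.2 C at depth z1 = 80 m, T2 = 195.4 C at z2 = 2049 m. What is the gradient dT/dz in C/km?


dT = 195.4 - 15.2 = 180.2 C
dz = 2049 - 80 = 1969 m
gradient = dT/dz * 1000 = 180.2/1969 * 1000 = 91.5185 C/km

91.5185


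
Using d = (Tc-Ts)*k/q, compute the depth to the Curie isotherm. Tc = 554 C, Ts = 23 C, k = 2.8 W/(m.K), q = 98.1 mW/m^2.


T_Curie - T_surf = 554 - 23 = 531 C
Convert q to W/m^2: 98.1 mW/m^2 = 0.0981 W/m^2
d = 531 * 2.8 / 0.0981 = 15155.96 m

15155.96


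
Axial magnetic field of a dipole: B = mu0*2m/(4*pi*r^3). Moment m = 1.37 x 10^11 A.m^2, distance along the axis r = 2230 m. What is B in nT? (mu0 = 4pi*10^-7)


m = 1.37 x 10^11 = 137000000000 A.m^2
2m = 274000000000 A.m^2
r^3 = 2230^3 = 11089567000
B = (4pi*10^-7) * 274000000000 / (4*pi * 11089567000) * 1e9
= 344318.554833 / 139355608874.77 * 1e9
= 2470.7908 nT

2470.7908


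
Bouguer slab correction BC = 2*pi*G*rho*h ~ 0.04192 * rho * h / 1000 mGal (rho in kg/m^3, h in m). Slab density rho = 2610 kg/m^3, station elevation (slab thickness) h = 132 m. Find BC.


BC = 0.04192 * rho * h / 1000
= 0.04192 * 2610 * 132 / 1000
= 14.4423 mGal

14.4423


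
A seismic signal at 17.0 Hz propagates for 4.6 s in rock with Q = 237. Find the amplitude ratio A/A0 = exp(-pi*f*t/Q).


pi*f*t/Q = pi*17.0*4.6/237 = 1.036593
A/A0 = exp(-1.036593) = 0.354661

0.354661


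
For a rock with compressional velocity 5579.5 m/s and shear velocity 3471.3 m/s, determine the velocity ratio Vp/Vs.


Vp/Vs = 5579.5 / 3471.3
= 1.6073

1.6073


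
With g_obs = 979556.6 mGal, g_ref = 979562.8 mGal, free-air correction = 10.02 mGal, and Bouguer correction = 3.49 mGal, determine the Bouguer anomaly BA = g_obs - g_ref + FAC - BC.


BA = g_obs - g_ref + FAC - BC
= 979556.6 - 979562.8 + 10.02 - 3.49
= 0.33 mGal

0.33


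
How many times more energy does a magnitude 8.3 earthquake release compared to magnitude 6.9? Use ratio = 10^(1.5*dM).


M2 - M1 = 8.3 - 6.9 = 1.4
1.5 * 1.4 = 2.1
ratio = 10^2.1 = 125.89

125.89


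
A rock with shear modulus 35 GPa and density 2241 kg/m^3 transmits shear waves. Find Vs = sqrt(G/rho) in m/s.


Convert G to Pa: G = 35e9 Pa
Compute G/rho = 35e9 / 2241 = 15618027.6662
Vs = sqrt(15618027.6662) = 3951.97 m/s

3951.97


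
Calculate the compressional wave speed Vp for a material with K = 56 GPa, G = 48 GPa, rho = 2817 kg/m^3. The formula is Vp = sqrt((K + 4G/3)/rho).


First compute the effective modulus:
K + 4G/3 = 56e9 + 4*48e9/3 = 120000000000.0 Pa
Then divide by density:
120000000000.0 / 2817 = 42598509.0522 Pa/(kg/m^3)
Take the square root:
Vp = sqrt(42598509.0522) = 6526.75 m/s

6526.75


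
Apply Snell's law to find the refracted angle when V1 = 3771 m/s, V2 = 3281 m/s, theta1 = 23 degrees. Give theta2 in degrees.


sin(theta1) = sin(23 deg) = 0.390731
sin(theta2) = V2/V1 * sin(theta1) = 3281/3771 * 0.390731 = 0.33996
theta2 = arcsin(0.33996) = 19.8744 degrees

19.8744


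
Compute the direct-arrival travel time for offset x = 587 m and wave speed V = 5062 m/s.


t = x / V
= 587 / 5062
= 0.116 s

0.116


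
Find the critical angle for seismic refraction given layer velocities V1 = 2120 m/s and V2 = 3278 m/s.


V1/V2 = 2120/3278 = 0.646736
theta_c = arcsin(0.646736) = 40.2959 degrees

40.2959


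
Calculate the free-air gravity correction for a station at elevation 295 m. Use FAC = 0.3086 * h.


FAC = 0.3086 * h
= 0.3086 * 295
= 91.037 mGal

91.037


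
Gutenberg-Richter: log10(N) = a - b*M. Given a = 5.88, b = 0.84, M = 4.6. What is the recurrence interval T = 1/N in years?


log10(N) = 5.88 - 0.84*4.6 = 2.016
N = 10^2.016 = 103.752842
T = 1/N = 1/103.752842 = 0.0096 years

0.0096


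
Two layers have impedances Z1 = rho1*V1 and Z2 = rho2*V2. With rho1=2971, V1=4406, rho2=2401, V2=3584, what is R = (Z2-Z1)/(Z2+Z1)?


Z1 = 2971 * 4406 = 13090226
Z2 = 2401 * 3584 = 8605184
R = (8605184 - 13090226) / (8605184 + 13090226) = -4485042 / 21695410 = -0.2067

-0.2067


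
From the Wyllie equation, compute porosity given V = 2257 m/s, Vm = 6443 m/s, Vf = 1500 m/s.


1/V - 1/Vm = 1/2257 - 1/6443 = 0.00028786
1/Vf - 1/Vm = 1/1500 - 1/6443 = 0.00051146
phi = 0.00028786 / 0.00051146 = 0.5628

0.5628


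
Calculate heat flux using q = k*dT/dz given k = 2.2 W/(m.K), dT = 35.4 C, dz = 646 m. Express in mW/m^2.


q = k * dT / dz * 1000
= 2.2 * 35.4 / 646 * 1000
= 0.120557 * 1000
= 120.5573 mW/m^2

120.5573


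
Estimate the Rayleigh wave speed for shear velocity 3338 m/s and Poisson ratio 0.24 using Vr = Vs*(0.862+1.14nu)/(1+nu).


Numerator factor = 0.862 + 1.14*0.24 = 1.1356
Denominator = 1 + 0.24 = 1.24
Vr = 3338 * 1.1356 / 1.24 = 3056.96 m/s

3056.96


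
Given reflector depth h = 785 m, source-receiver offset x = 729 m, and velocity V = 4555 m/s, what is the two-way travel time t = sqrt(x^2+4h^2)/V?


x^2 + 4h^2 = 729^2 + 4*785^2 = 531441 + 2464900 = 2996341
sqrt(2996341) = 1730.9942
t = 1730.9942 / 4555 = 0.38 s

0.38


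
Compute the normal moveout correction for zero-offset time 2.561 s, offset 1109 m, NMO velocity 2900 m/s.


x/Vnmo = 1109/2900 = 0.382414
(x/Vnmo)^2 = 0.14624
t0^2 = 6.558721
sqrt(6.558721 + 0.14624) = 2.589394
dt = 2.589394 - 2.561 = 0.028394

0.028394


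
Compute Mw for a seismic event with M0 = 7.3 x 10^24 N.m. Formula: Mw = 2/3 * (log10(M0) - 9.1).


log10(M0) = log10(7.3 x 10^24) = 24.8633
Mw = 2/3 * (24.8633 - 9.1)
= 2/3 * 15.7633
= 10.51

10.51


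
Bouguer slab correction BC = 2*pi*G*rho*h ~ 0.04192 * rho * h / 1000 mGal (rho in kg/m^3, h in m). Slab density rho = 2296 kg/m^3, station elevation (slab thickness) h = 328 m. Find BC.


BC = 0.04192 * rho * h / 1000
= 0.04192 * 2296 * 328 / 1000
= 31.5694 mGal

31.5694


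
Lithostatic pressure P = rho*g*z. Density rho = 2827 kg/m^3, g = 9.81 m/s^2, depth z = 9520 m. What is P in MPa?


P = rho * g * z / 1e6
= 2827 * 9.81 * 9520 / 1e6
= 264016922.4 / 1e6
= 264.0169 MPa

264.0169


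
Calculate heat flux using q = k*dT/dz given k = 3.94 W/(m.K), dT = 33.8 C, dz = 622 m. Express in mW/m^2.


q = k * dT / dz * 1000
= 3.94 * 33.8 / 622 * 1000
= 0.214103 * 1000
= 214.1029 mW/m^2

214.1029


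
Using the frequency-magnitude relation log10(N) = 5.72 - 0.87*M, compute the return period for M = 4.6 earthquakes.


log10(N) = 5.72 - 0.87*4.6 = 1.718
N = 10^1.718 = 52.239619
T = 1/N = 1/52.239619 = 0.0191 years

0.0191


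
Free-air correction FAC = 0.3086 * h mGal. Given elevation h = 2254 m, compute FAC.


FAC = 0.3086 * h
= 0.3086 * 2254
= 695.5844 mGal

695.5844


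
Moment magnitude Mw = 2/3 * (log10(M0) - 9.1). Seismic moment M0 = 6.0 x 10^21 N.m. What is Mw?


log10(M0) = log10(6.0 x 10^21) = 21.7782
Mw = 2/3 * (21.7782 - 9.1)
= 2/3 * 12.6782
= 8.45

8.45


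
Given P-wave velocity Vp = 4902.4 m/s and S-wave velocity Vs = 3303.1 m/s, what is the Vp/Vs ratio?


Vp/Vs = 4902.4 / 3303.1
= 1.4842

1.4842


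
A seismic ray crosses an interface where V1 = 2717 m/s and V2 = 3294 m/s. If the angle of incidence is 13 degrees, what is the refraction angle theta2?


sin(theta1) = sin(13 deg) = 0.224951
sin(theta2) = V2/V1 * sin(theta1) = 3294/2717 * 0.224951 = 0.272723
theta2 = arcsin(0.272723) = 15.8264 degrees

15.8264


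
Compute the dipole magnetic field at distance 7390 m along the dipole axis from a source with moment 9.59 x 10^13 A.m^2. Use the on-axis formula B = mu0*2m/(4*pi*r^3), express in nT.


m = 9.59 x 10^13 = 95900000000000 A.m^2
2m = 191800000000000 A.m^2
r^3 = 7390^3 = 403583419000
B = (4pi*10^-7) * 191800000000000 / (4*pi * 403583419000) * 1e9
= 241022988.383409 / 5071578816964.21 * 1e9
= 47524.2517 nT

47524.2517


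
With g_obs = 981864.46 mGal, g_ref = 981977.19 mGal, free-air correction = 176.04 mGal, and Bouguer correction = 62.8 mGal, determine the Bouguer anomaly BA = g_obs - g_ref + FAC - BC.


BA = g_obs - g_ref + FAC - BC
= 981864.46 - 981977.19 + 176.04 - 62.8
= 0.51 mGal

0.51


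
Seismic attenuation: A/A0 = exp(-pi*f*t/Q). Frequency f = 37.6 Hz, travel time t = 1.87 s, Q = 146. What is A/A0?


pi*f*t/Q = pi*37.6*1.87/146 = 1.512957
A/A0 = exp(-1.512957) = 0.220258

0.220258


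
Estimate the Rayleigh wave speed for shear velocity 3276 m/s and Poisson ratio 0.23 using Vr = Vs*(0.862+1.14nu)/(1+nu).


Numerator factor = 0.862 + 1.14*0.23 = 1.1242
Denominator = 1 + 0.23 = 1.23
Vr = 3276 * 1.1242 / 1.23 = 2994.21 m/s

2994.21


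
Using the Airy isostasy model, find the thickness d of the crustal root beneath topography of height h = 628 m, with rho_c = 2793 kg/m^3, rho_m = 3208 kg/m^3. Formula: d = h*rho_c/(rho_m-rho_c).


rho_m - rho_c = 3208 - 2793 = 415
d = 628 * 2793 / 415
= 1754004 / 415
= 4226.52 m

4226.52


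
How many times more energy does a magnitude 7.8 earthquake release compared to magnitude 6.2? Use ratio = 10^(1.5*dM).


M2 - M1 = 7.8 - 6.2 = 1.6
1.5 * 1.6 = 2.4
ratio = 10^2.4 = 251.19

251.19


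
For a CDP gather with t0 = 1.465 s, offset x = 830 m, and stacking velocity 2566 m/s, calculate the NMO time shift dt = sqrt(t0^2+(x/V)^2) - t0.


x/Vnmo = 830/2566 = 0.323461
(x/Vnmo)^2 = 0.104627
t0^2 = 2.146225
sqrt(2.146225 + 0.104627) = 1.500284
dt = 1.500284 - 1.465 = 0.035284

0.035284


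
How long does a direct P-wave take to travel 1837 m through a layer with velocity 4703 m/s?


t = x / V
= 1837 / 4703
= 0.3906 s

0.3906


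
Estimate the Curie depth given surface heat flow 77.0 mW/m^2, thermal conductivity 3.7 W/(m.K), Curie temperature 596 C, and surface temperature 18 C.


T_Curie - T_surf = 596 - 18 = 578 C
Convert q to W/m^2: 77.0 mW/m^2 = 0.077 W/m^2
d = 578 * 3.7 / 0.077 = 27774.03 m

27774.03


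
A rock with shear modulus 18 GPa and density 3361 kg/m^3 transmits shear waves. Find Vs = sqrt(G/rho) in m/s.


Convert G to Pa: G = 18e9 Pa
Compute G/rho = 18e9 / 3361 = 5355548.9438
Vs = sqrt(5355548.9438) = 2314.21 m/s

2314.21


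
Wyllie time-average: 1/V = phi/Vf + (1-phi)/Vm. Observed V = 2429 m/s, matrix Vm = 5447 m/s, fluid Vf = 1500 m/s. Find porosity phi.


1/V - 1/Vm = 1/2429 - 1/5447 = 0.0002281
1/Vf - 1/Vm = 1/1500 - 1/5447 = 0.00048308
phi = 0.0002281 / 0.00048308 = 0.4722

0.4722


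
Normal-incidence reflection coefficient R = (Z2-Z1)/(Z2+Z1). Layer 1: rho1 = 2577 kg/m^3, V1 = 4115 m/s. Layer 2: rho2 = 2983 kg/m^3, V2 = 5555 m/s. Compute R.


Z1 = 2577 * 4115 = 10604355
Z2 = 2983 * 5555 = 16570565
R = (16570565 - 10604355) / (16570565 + 10604355) = 5966210 / 27174920 = 0.2195

0.2195


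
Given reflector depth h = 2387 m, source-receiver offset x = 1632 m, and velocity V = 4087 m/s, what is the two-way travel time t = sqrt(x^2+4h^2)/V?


x^2 + 4h^2 = 1632^2 + 4*2387^2 = 2663424 + 22791076 = 25454500
sqrt(25454500) = 5045.2453
t = 5045.2453 / 4087 = 1.2345 s

1.2345


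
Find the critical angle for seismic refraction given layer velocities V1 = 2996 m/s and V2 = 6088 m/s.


V1/V2 = 2996/6088 = 0.492116
theta_c = arcsin(0.492116) = 29.4797 degrees

29.4797


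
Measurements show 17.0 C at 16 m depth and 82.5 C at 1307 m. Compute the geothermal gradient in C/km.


dT = 82.5 - 17.0 = 65.5 C
dz = 1307 - 16 = 1291 m
gradient = dT/dz * 1000 = 65.5/1291 * 1000 = 50.7359 C/km

50.7359


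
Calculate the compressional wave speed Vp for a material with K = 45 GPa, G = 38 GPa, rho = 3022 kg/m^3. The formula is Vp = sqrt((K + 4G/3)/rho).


First compute the effective modulus:
K + 4G/3 = 45e9 + 4*38e9/3 = 95666666666.67 Pa
Then divide by density:
95666666666.67 / 3022 = 31656739.4661 Pa/(kg/m^3)
Take the square root:
Vp = sqrt(31656739.4661) = 5626.43 m/s

5626.43


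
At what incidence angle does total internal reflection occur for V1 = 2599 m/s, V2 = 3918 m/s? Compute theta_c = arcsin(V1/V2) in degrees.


V1/V2 = 2599/3918 = 0.663349
theta_c = arcsin(0.663349) = 41.5558 degrees

41.5558


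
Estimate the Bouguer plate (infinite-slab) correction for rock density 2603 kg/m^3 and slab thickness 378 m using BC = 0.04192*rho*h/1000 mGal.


BC = 0.04192 * rho * h / 1000
= 0.04192 * 2603 * 378 / 1000
= 41.2465 mGal

41.2465


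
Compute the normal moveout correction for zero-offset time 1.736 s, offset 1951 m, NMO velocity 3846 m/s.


x/Vnmo = 1951/3846 = 0.50728
(x/Vnmo)^2 = 0.257333
t0^2 = 3.013696
sqrt(3.013696 + 0.257333) = 1.808599
dt = 1.808599 - 1.736 = 0.072599

0.072599


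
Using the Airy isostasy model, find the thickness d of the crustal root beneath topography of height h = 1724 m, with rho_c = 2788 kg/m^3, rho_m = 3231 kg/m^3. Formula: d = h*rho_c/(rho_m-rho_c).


rho_m - rho_c = 3231 - 2788 = 443
d = 1724 * 2788 / 443
= 4806512 / 443
= 10849.91 m

10849.91


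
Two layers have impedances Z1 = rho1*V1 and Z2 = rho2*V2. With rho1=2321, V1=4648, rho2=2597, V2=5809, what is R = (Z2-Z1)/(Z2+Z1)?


Z1 = 2321 * 4648 = 10788008
Z2 = 2597 * 5809 = 15085973
R = (15085973 - 10788008) / (15085973 + 10788008) = 4297965 / 25873981 = 0.1661

0.1661


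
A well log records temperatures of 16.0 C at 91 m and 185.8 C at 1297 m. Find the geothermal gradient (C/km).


dT = 185.8 - 16.0 = 169.8 C
dz = 1297 - 91 = 1206 m
gradient = dT/dz * 1000 = 169.8/1206 * 1000 = 140.796 C/km

140.796


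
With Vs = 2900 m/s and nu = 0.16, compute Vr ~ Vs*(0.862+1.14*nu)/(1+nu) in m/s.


Numerator factor = 0.862 + 1.14*0.16 = 1.0444
Denominator = 1 + 0.16 = 1.16
Vr = 2900 * 1.0444 / 1.16 = 2611.0 m/s

2611.0


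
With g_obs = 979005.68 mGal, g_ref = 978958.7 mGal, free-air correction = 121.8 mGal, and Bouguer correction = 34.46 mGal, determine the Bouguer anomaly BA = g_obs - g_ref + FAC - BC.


BA = g_obs - g_ref + FAC - BC
= 979005.68 - 978958.7 + 121.8 - 34.46
= 134.32 mGal

134.32


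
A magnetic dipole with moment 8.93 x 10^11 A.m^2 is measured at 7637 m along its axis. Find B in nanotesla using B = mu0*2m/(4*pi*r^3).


m = 8.93 x 10^11 = 893000000000 A.m^2
2m = 1786000000000 A.m^2
r^3 = 7637^3 = 445418623853
B = (4pi*10^-7) * 1786000000000 / (4*pi * 445418623853) * 1e9
= 2244353.791725 / 5597295505874.64 * 1e9
= 400.9711 nT

400.9711


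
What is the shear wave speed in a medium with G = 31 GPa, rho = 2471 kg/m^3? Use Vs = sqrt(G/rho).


Convert G to Pa: G = 31e9 Pa
Compute G/rho = 31e9 / 2471 = 12545528.1263
Vs = sqrt(12545528.1263) = 3541.97 m/s

3541.97


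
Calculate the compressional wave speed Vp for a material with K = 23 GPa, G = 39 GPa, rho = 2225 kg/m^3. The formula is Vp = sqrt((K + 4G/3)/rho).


First compute the effective modulus:
K + 4G/3 = 23e9 + 4*39e9/3 = 75000000000.0 Pa
Then divide by density:
75000000000.0 / 2225 = 33707865.1685 Pa/(kg/m^3)
Take the square root:
Vp = sqrt(33707865.1685) = 5805.85 m/s

5805.85


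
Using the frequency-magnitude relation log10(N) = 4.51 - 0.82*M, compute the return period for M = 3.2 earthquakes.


log10(N) = 4.51 - 0.82*3.2 = 1.886
N = 10^1.886 = 76.913044
T = 1/N = 1/76.913044 = 0.013 years

0.013


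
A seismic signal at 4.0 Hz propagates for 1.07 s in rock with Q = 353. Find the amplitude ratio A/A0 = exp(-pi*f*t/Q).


pi*f*t/Q = pi*4.0*1.07/353 = 0.038091
A/A0 = exp(-0.038091) = 0.962626

0.962626


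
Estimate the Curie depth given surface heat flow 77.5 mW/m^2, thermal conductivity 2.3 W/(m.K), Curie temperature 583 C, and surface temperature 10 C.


T_Curie - T_surf = 583 - 10 = 573 C
Convert q to W/m^2: 77.5 mW/m^2 = 0.0775 W/m^2
d = 573 * 2.3 / 0.0775 = 17005.16 m

17005.16


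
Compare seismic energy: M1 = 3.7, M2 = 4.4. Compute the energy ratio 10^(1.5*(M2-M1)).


M2 - M1 = 4.4 - 3.7 = 0.7
1.5 * 0.7 = 1.05
ratio = 10^1.05 = 11.22

11.22


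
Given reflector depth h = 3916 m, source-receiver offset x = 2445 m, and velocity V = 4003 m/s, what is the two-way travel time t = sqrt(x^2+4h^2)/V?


x^2 + 4h^2 = 2445^2 + 4*3916^2 = 5978025 + 61340224 = 67318249
sqrt(67318249) = 8204.7699
t = 8204.7699 / 4003 = 2.0497 s

2.0497


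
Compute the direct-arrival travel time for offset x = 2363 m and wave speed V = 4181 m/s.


t = x / V
= 2363 / 4181
= 0.5652 s

0.5652


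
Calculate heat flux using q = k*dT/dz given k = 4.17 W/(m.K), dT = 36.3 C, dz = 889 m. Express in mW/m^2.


q = k * dT / dz * 1000
= 4.17 * 36.3 / 889 * 1000
= 0.170271 * 1000
= 170.2711 mW/m^2

170.2711


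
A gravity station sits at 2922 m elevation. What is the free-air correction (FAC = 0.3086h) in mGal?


FAC = 0.3086 * h
= 0.3086 * 2922
= 901.7292 mGal

901.7292


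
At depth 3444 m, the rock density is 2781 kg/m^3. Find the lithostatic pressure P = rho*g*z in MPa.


P = rho * g * z / 1e6
= 2781 * 9.81 * 3444 / 1e6
= 93957864.84 / 1e6
= 93.9579 MPa

93.9579


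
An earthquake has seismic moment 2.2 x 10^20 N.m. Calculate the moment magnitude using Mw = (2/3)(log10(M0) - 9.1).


log10(M0) = log10(2.2 x 10^20) = 20.3424
Mw = 2/3 * (20.3424 - 9.1)
= 2/3 * 11.2424
= 7.49

7.49


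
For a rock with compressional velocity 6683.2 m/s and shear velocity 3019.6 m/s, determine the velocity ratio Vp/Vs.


Vp/Vs = 6683.2 / 3019.6
= 2.2133

2.2133


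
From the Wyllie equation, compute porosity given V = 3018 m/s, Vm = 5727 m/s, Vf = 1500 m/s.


1/V - 1/Vm = 1/3018 - 1/5727 = 0.00015673
1/Vf - 1/Vm = 1/1500 - 1/5727 = 0.00049206
phi = 0.00015673 / 0.00049206 = 0.3185

0.3185


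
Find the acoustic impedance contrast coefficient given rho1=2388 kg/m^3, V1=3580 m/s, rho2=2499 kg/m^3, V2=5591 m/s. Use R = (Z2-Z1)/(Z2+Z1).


Z1 = 2388 * 3580 = 8549040
Z2 = 2499 * 5591 = 13971909
R = (13971909 - 8549040) / (13971909 + 8549040) = 5422869 / 22520949 = 0.2408

0.2408


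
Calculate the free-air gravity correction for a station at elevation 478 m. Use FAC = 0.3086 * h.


FAC = 0.3086 * h
= 0.3086 * 478
= 147.5108 mGal

147.5108


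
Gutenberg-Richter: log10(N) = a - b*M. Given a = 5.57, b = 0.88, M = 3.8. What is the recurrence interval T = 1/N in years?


log10(N) = 5.57 - 0.88*3.8 = 2.226
N = 10^2.226 = 168.267406
T = 1/N = 1/168.267406 = 0.0059 years

0.0059


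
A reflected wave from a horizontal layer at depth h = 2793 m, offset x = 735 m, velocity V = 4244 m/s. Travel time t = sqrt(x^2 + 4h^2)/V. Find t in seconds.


x^2 + 4h^2 = 735^2 + 4*2793^2 = 540225 + 31203396 = 31743621
sqrt(31743621) = 5634.1478
t = 5634.1478 / 4244 = 1.3276 s

1.3276


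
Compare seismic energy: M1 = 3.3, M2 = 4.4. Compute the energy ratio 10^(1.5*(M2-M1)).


M2 - M1 = 4.4 - 3.3 = 1.1
1.5 * 1.1 = 1.65
ratio = 10^1.65 = 44.67

44.67


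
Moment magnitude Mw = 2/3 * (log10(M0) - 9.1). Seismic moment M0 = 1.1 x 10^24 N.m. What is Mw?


log10(M0) = log10(1.1 x 10^24) = 24.0414
Mw = 2/3 * (24.0414 - 9.1)
= 2/3 * 14.9414
= 9.96

9.96


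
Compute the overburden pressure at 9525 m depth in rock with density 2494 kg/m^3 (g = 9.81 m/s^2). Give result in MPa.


P = rho * g * z / 1e6
= 2494 * 9.81 * 9525 / 1e6
= 233039983.5 / 1e6
= 233.04 MPa

233.04


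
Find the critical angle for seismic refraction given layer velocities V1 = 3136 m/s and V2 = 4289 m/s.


V1/V2 = 3136/4289 = 0.731173
theta_c = arcsin(0.731173) = 46.9848 degrees

46.9848


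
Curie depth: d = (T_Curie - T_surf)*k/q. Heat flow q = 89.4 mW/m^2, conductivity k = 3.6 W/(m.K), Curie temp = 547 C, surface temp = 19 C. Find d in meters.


T_Curie - T_surf = 547 - 19 = 528 C
Convert q to W/m^2: 89.4 mW/m^2 = 0.0894 W/m^2
d = 528 * 3.6 / 0.0894 = 21261.74 m

21261.74


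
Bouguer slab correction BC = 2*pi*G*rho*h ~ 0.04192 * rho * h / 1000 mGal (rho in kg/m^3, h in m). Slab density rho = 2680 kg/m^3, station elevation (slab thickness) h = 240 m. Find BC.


BC = 0.04192 * rho * h / 1000
= 0.04192 * 2680 * 240 / 1000
= 26.9629 mGal

26.9629


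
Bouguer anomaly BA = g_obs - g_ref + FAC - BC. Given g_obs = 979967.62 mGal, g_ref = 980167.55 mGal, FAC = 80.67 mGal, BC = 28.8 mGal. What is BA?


BA = g_obs - g_ref + FAC - BC
= 979967.62 - 980167.55 + 80.67 - 28.8
= -148.06 mGal

-148.06


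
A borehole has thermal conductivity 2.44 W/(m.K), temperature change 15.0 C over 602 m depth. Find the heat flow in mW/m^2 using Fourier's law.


q = k * dT / dz * 1000
= 2.44 * 15.0 / 602 * 1000
= 0.060797 * 1000
= 60.7973 mW/m^2

60.7973


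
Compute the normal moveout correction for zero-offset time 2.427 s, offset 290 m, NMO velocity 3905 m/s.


x/Vnmo = 290/3905 = 0.074264
(x/Vnmo)^2 = 0.005515
t0^2 = 5.890329
sqrt(5.890329 + 0.005515) = 2.428136
dt = 2.428136 - 2.427 = 0.001136

0.001136


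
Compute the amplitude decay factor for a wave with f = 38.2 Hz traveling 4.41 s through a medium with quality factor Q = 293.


pi*f*t/Q = pi*38.2*4.41/293 = 1.806276
A/A0 = exp(-1.806276) = 0.164265

0.164265


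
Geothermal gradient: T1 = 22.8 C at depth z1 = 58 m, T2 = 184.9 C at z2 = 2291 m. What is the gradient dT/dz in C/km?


dT = 184.9 - 22.8 = 162.1 C
dz = 2291 - 58 = 2233 m
gradient = dT/dz * 1000 = 162.1/2233 * 1000 = 72.5929 C/km

72.5929


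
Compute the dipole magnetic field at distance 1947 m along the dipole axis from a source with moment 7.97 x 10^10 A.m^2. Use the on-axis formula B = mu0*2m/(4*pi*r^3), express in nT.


m = 7.97 x 10^10 = 79700000000 A.m^2
2m = 159400000000 A.m^2
r^3 = 1947^3 = 7380705123
B = (4pi*10^-7) * 159400000000 / (4*pi * 7380705123) * 1e9
= 200307.947593 / 92748675970.92 * 1e9
= 2159.6853 nT

2159.6853


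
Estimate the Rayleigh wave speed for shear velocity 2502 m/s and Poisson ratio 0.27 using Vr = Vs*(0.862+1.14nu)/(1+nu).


Numerator factor = 0.862 + 1.14*0.27 = 1.1698
Denominator = 1 + 0.27 = 1.27
Vr = 2502 * 1.1698 / 1.27 = 2304.6 m/s

2304.6


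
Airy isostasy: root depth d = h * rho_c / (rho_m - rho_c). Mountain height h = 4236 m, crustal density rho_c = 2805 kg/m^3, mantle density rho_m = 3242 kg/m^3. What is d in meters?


rho_m - rho_c = 3242 - 2805 = 437
d = 4236 * 2805 / 437
= 11881980 / 437
= 27189.89 m

27189.89


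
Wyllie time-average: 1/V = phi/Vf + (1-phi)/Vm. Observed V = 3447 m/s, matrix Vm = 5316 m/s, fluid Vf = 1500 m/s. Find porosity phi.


1/V - 1/Vm = 1/3447 - 1/5316 = 0.000102
1/Vf - 1/Vm = 1/1500 - 1/5316 = 0.00047856
phi = 0.000102 / 0.00047856 = 0.2131

0.2131


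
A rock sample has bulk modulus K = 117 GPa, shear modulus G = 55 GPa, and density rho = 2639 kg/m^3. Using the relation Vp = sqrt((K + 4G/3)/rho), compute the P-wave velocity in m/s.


First compute the effective modulus:
K + 4G/3 = 117e9 + 4*55e9/3 = 190333333333.33 Pa
Then divide by density:
190333333333.33 / 2639 = 72123279.0198 Pa/(kg/m^3)
Take the square root:
Vp = sqrt(72123279.0198) = 8492.54 m/s

8492.54


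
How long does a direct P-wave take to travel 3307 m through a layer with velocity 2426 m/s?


t = x / V
= 3307 / 2426
= 1.3631 s

1.3631


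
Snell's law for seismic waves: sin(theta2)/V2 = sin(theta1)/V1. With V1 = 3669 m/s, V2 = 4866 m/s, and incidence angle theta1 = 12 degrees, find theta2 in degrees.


sin(theta1) = sin(12 deg) = 0.207912
sin(theta2) = V2/V1 * sin(theta1) = 4866/3669 * 0.207912 = 0.275742
theta2 = arcsin(0.275742) = 16.0063 degrees

16.0063


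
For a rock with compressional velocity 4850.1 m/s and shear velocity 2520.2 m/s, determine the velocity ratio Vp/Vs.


Vp/Vs = 4850.1 / 2520.2
= 1.9245

1.9245


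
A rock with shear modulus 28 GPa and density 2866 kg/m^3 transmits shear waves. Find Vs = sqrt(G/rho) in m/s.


Convert G to Pa: G = 28e9 Pa
Compute G/rho = 28e9 / 2866 = 9769713.887
Vs = sqrt(9769713.887) = 3125.65 m/s

3125.65


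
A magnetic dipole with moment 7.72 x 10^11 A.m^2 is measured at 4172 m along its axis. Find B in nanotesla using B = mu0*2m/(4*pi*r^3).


m = 7.72 x 10^11 = 772000000000 A.m^2
2m = 1544000000000 A.m^2
r^3 = 4172^3 = 72616096448
B = (4pi*10^-7) * 1544000000000 / (4*pi * 72616096448) * 1e9
= 1940247.622857 / 912520780533.62 * 1e9
= 2126.2503 nT

2126.2503


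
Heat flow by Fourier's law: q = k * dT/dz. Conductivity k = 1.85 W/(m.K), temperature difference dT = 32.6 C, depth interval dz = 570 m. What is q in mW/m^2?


q = k * dT / dz * 1000
= 1.85 * 32.6 / 570 * 1000
= 0.105807 * 1000
= 105.807 mW/m^2

105.807


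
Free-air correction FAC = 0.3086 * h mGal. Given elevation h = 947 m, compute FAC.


FAC = 0.3086 * h
= 0.3086 * 947
= 292.2442 mGal

292.2442


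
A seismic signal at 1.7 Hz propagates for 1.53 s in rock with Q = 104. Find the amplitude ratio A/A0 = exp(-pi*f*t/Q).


pi*f*t/Q = pi*1.7*1.53/104 = 0.07857
A/A0 = exp(-0.07857) = 0.924437

0.924437


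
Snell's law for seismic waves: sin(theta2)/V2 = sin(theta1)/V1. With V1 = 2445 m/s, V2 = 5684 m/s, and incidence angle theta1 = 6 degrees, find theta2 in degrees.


sin(theta1) = sin(6 deg) = 0.104528
sin(theta2) = V2/V1 * sin(theta1) = 5684/2445 * 0.104528 = 0.243002
theta2 = arcsin(0.243002) = 14.0638 degrees

14.0638


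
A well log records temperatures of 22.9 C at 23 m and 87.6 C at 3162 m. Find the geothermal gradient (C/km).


dT = 87.6 - 22.9 = 64.7 C
dz = 3162 - 23 = 3139 m
gradient = dT/dz * 1000 = 64.7/3139 * 1000 = 20.6117 C/km

20.6117


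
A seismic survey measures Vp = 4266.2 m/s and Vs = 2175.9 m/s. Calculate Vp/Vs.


Vp/Vs = 4266.2 / 2175.9
= 1.9607

1.9607


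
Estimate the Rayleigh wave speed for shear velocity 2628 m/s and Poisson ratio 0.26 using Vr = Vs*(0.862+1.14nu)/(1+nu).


Numerator factor = 0.862 + 1.14*0.26 = 1.1584
Denominator = 1 + 0.26 = 1.26
Vr = 2628 * 1.1584 / 1.26 = 2416.09 m/s

2416.09


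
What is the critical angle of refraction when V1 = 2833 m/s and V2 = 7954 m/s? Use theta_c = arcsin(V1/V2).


V1/V2 = 2833/7954 = 0.356173
theta_c = arcsin(0.356173) = 20.8654 degrees

20.8654


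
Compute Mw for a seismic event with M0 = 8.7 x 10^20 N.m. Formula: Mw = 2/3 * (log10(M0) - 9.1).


log10(M0) = log10(8.7 x 10^20) = 20.9395
Mw = 2/3 * (20.9395 - 9.1)
= 2/3 * 11.8395
= 7.89

7.89


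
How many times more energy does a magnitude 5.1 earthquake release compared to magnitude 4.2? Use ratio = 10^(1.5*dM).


M2 - M1 = 5.1 - 4.2 = 0.9
1.5 * 0.9 = 1.35
ratio = 10^1.35 = 22.39

22.39


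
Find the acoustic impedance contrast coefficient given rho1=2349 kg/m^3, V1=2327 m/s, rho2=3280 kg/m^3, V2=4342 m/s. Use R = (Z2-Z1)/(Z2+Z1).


Z1 = 2349 * 2327 = 5466123
Z2 = 3280 * 4342 = 14241760
R = (14241760 - 5466123) / (14241760 + 5466123) = 8775637 / 19707883 = 0.4453

0.4453


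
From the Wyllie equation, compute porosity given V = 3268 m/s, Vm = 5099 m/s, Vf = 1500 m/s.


1/V - 1/Vm = 1/3268 - 1/5099 = 0.00010988
1/Vf - 1/Vm = 1/1500 - 1/5099 = 0.00047055
phi = 0.00010988 / 0.00047055 = 0.2335

0.2335


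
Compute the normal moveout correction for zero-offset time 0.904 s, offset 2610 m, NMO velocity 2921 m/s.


x/Vnmo = 2610/2921 = 0.89353
(x/Vnmo)^2 = 0.798395
t0^2 = 0.817216
sqrt(0.817216 + 0.798395) = 1.271067
dt = 1.271067 - 0.904 = 0.367067

0.367067


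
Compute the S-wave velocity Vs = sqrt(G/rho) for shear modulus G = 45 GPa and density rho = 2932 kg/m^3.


Convert G to Pa: G = 45e9 Pa
Compute G/rho = 45e9 / 2932 = 15347885.4025
Vs = sqrt(15347885.4025) = 3917.64 m/s

3917.64


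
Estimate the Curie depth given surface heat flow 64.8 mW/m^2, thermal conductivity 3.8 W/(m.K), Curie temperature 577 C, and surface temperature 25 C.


T_Curie - T_surf = 577 - 25 = 552 C
Convert q to W/m^2: 64.8 mW/m^2 = 0.0648 W/m^2
d = 552 * 3.8 / 0.0648 = 32370.37 m

32370.37


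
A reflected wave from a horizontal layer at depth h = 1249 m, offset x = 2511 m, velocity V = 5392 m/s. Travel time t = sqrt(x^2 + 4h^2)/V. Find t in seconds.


x^2 + 4h^2 = 2511^2 + 4*1249^2 = 6305121 + 6240004 = 12545125
sqrt(12545125) = 3541.9098
t = 3541.9098 / 5392 = 0.6569 s

0.6569


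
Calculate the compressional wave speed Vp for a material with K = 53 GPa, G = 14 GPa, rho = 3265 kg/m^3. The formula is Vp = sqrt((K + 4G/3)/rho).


First compute the effective modulus:
K + 4G/3 = 53e9 + 4*14e9/3 = 71666666666.67 Pa
Then divide by density:
71666666666.67 / 3265 = 21949974.4768 Pa/(kg/m^3)
Take the square root:
Vp = sqrt(21949974.4768) = 4685.08 m/s

4685.08


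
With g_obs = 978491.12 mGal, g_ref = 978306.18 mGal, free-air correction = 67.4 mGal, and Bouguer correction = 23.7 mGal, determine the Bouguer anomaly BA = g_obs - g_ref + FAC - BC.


BA = g_obs - g_ref + FAC - BC
= 978491.12 - 978306.18 + 67.4 - 23.7
= 228.64 mGal

228.64


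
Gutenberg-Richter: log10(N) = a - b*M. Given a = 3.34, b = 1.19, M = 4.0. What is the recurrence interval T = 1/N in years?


log10(N) = 3.34 - 1.19*4.0 = -1.42
N = 10^-1.42 = 0.038019
T = 1/N = 1/0.038019 = 26.3027 years

26.3027


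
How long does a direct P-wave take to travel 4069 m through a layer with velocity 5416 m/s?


t = x / V
= 4069 / 5416
= 0.7513 s

0.7513


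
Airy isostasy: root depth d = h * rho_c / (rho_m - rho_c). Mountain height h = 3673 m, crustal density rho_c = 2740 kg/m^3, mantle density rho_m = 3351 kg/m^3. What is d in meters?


rho_m - rho_c = 3351 - 2740 = 611
d = 3673 * 2740 / 611
= 10064020 / 611
= 16471.39 m

16471.39


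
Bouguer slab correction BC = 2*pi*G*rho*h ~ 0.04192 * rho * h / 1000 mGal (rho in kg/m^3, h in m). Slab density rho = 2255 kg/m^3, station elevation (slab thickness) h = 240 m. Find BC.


BC = 0.04192 * rho * h / 1000
= 0.04192 * 2255 * 240 / 1000
= 22.6871 mGal

22.6871


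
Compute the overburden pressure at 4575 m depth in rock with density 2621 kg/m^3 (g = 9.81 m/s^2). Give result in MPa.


P = rho * g * z / 1e6
= 2621 * 9.81 * 4575 / 1e6
= 117632445.75 / 1e6
= 117.6324 MPa

117.6324


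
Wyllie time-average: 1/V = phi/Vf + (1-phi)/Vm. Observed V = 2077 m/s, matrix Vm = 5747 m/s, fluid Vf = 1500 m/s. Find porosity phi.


1/V - 1/Vm = 1/2077 - 1/5747 = 0.00030746
1/Vf - 1/Vm = 1/1500 - 1/5747 = 0.00049266
phi = 0.00030746 / 0.00049266 = 0.6241

0.6241


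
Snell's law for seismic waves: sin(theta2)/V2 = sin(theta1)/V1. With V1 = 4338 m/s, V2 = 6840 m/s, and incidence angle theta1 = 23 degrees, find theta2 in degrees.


sin(theta1) = sin(23 deg) = 0.390731
sin(theta2) = V2/V1 * sin(theta1) = 6840/4338 * 0.390731 = 0.616091
theta2 = arcsin(0.616091) = 38.0312 degrees

38.0312


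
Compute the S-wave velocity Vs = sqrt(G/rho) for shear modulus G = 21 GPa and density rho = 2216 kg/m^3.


Convert G to Pa: G = 21e9 Pa
Compute G/rho = 21e9 / 2216 = 9476534.296
Vs = sqrt(9476534.296) = 3078.4 m/s

3078.4


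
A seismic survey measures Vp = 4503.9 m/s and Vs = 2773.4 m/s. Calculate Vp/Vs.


Vp/Vs = 4503.9 / 2773.4
= 1.624

1.624


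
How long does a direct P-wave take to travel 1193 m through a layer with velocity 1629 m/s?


t = x / V
= 1193 / 1629
= 0.7324 s

0.7324


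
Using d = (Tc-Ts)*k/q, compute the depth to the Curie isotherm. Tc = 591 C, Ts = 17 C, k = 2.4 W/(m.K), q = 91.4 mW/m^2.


T_Curie - T_surf = 591 - 17 = 574 C
Convert q to W/m^2: 91.4 mW/m^2 = 0.0914 W/m^2
d = 574 * 2.4 / 0.0914 = 15072.21 m

15072.21


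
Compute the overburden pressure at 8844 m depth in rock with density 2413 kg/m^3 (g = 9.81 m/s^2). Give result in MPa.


P = rho * g * z / 1e6
= 2413 * 9.81 * 8844 / 1e6
= 209351011.32 / 1e6
= 209.351 MPa

209.351


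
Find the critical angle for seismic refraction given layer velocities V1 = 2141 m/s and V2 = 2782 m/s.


V1/V2 = 2141/2782 = 0.76959
theta_c = arcsin(0.76959) = 50.3171 degrees

50.3171


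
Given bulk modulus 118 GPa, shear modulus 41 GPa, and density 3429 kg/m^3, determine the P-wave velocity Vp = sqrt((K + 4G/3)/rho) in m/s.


First compute the effective modulus:
K + 4G/3 = 118e9 + 4*41e9/3 = 172666666666.67 Pa
Then divide by density:
172666666666.67 / 3429 = 50354816.759 Pa/(kg/m^3)
Take the square root:
Vp = sqrt(50354816.759) = 7096.11 m/s

7096.11


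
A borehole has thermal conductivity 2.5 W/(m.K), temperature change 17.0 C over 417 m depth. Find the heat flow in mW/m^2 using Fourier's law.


q = k * dT / dz * 1000
= 2.5 * 17.0 / 417 * 1000
= 0.101918 * 1000
= 101.9185 mW/m^2

101.9185


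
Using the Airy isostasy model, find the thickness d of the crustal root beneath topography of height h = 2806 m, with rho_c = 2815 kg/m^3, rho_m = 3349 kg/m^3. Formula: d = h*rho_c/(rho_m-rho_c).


rho_m - rho_c = 3349 - 2815 = 534
d = 2806 * 2815 / 534
= 7898890 / 534
= 14791.93 m

14791.93


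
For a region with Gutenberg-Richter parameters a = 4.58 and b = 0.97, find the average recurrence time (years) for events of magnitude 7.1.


log10(N) = 4.58 - 0.97*7.1 = -2.307
N = 10^-2.307 = 0.004932
T = 1/N = 1/0.004932 = 202.7683 years

202.7683


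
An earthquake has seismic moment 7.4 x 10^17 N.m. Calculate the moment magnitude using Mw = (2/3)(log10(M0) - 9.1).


log10(M0) = log10(7.4 x 10^17) = 17.8692
Mw = 2/3 * (17.8692 - 9.1)
= 2/3 * 8.7692
= 5.85

5.85


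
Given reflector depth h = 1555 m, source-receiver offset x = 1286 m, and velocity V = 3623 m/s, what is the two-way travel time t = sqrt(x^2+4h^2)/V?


x^2 + 4h^2 = 1286^2 + 4*1555^2 = 1653796 + 9672100 = 11325896
sqrt(11325896) = 3365.3969
t = 3365.3969 / 3623 = 0.9289 s

0.9289


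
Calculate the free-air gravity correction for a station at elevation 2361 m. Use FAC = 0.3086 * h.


FAC = 0.3086 * h
= 0.3086 * 2361
= 728.6046 mGal

728.6046


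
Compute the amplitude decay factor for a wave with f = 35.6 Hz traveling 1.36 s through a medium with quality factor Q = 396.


pi*f*t/Q = pi*35.6*1.36/396 = 0.384099
A/A0 = exp(-0.384099) = 0.681064

0.681064
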